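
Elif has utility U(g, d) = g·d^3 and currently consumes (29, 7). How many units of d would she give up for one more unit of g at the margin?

MU_g = d^3 and MU_d = 3·g·d^2.
MRS = MU_g/MU_d = (1/3)·d/g.
At (29, 7): MRS = 7/87.
So at (29, 7) the consumer would give up 7/87 units of d for one more unit of g.

MRS = 7/87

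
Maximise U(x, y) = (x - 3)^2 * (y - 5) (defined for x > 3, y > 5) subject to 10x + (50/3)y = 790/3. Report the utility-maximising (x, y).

MU_x = 2·(x−3)·(y−5), MU_y = (x−3)^2.
MRS = (2/1)·(y−5)/(x−3).
Tangency: set MRS = p_x/p_y = 10/(50/3) = 0.6.
So (2/1)·(y − 5)/(x − 3) = 0.6, i.e. (y − 5) = 0.3·(x − 3).
Rewrite the budget in excess-of-subsistence terms: 10·(x − 3) + (50/3)·(y − 5) = 790/3 − 10·3 − (50/3)·5 = 150.
Substituting, 15·(x − 3) = 150, so x − 3 = 10 and x* = 13.
Then y − 5 = 0.3·10 = 3, so y* = 8.

x* = 13, y* = 8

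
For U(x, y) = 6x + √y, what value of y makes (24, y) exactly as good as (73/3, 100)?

y = 144

U(73/3, 100) = 156.
Set U(24, y) = 156 and solve.
With x = 24: √y = 156 − 6·24 = 12, so √y = 12 and y = 144.
Check: U(24, 144) = 156.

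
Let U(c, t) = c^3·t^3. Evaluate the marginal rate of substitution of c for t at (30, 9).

MRS = 0.3

MU_c = 3·c^2·t^3 and MU_t = 3·c^3·t^2.
MRS = MU_c/MU_t = t/c.
At (30, 9): MRS = 0.3.
That is, one extra unit of c is worth 0.3 units of t at the margin.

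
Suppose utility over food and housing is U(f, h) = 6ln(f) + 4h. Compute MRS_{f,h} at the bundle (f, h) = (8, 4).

MU_f = 6/f, MU_h = 4.
MRS = 6/f ÷ 4.
At (8, 4): MRS = 3/16.
The indifference curve has slope −3/16 at this bundle.

MRS = 3/16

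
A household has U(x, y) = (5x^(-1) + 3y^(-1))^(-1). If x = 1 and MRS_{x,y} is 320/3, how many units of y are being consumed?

For CES with ρ = -1, MRS = (5/3)·(y/x)^2.
Setting (5/3)·(y/1)^2 = 320/3 gives (y/1)^2 = 64, so y/1 = 8 and y = 8.

y = 8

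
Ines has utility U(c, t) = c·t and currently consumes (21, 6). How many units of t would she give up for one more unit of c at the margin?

MRS = 2/7

MU_c = t and MU_t = c.
MRS = MU_c/MU_t = t/c.
At (21, 6): MRS = 2/7.
That is, one extra unit of c is worth 2/7 units of t at the margin.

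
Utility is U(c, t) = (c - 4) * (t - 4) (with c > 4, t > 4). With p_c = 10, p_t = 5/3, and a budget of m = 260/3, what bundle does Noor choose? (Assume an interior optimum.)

MU_c = (t−4), MU_t = (c−4).
MRS = (t−4)/(c−4).
Tangency: set MRS = p_c/p_t = 10/(5/3) = 6.
So (t − 4)/(c − 4) = 6, i.e. (t − 4) = 6·(c − 4).
Rewrite the budget in excess-of-subsistence terms: 10·(c − 4) + (5/3)·(t − 4) = 260/3 − 10·4 − (5/3)·4 = 40.
Substituting, 20·(c − 4) = 40, so c − 4 = 2 and c* = 6.
Then t − 4 = 6·2 = 12, so t* = 16.

c* = 6, t* = 16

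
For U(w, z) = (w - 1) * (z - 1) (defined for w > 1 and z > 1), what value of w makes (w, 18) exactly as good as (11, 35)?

w = 21

U(11, 35) = 340.
Set U(w, 18) = 340 and solve.
With z = 18: (18 − 1) = 17, so (w − 1) = 340/17 = 20.
So w = 1 + 20 = 21.
Check: U(21, 18) = 340.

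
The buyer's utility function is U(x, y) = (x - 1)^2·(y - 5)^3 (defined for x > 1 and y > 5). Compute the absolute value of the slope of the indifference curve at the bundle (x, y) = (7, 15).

MU_x = 2·(x−1)·(y−5)^3, MU_y = 3·(x−1)^2·(y−5)^2.
MRS = (2/3)·(y−5)/(x−1).
At (7, 15): MRS = 10/9.
That is, one extra unit of x is worth 10/9 units of y at the margin.

MRS = 10/9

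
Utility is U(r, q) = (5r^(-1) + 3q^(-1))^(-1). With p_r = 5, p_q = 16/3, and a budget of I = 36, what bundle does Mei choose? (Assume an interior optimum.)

r* = 4, q* = 3

For CES with ρ = -1, MRS = (5/3)·(q/r)^2.
Tangency: set MRS = p_r/p_q = 5/(16/3) = 15/16.
So (q/r)^2 = 9/16; taking the square root, q/r = 0.75, i.e. q = 0.75·r.
Substitute into the budget 5·r + (16/3)·q = 36: 9·r = 36, so r* = 4 and q* = 0.75·4 = 3.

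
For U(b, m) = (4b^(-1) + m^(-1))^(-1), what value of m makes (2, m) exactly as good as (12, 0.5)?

m = 3

U depends on (b, m) only through S = 4b^(-1) + m^(-1), so equal utility means equal S. At (12, 0.5): S = 7/3.
With b = 2: 4·2^(-1) = 2, so m^(-1) = 7/3 − 2 = 1/3.
Hence m = 1/(1/3) = 3.
Check: U(2, 3) = 0.4286.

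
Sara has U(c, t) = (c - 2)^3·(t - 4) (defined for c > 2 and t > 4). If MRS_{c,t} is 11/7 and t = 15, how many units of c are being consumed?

MU_c = 3·(c−2)^2·(t−4), MU_t = (c−2)^3.
MRS = (3/1)·(t−4)/(c−2).
Substitute t = 15: MRS = 33/(c − 2). Setting this equal to 11/7 gives c − 2 = 33/(11/7) = 21, so c = 23.

c = 23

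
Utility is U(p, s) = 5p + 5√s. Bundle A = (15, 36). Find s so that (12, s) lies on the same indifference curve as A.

s = 81

U(15, 36) = 105.
Set U(12, s) = 105 and solve.
With p = 12: 5√s = 105 − 5·12 = 45, so √s = 9 and s = 81.
Check: U(12, 81) = 105.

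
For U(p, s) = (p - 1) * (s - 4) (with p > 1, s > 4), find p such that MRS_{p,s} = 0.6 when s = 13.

MU_p = (s−4), MU_s = (p−1).
MRS = (s−4)/(p−1).
Substitute s = 13: MRS = 9/(p − 1). Setting this equal to 0.6 gives p − 1 = 9/0.6 = 15, so p = 16.

p = 16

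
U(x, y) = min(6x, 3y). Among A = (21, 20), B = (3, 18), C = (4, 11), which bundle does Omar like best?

Evaluate utility at each bundle:
U(A) = 60.
U(B) = 18.
U(C) = 24.
Highest utility is A, so A ≻ C ≻ B.

Bundle A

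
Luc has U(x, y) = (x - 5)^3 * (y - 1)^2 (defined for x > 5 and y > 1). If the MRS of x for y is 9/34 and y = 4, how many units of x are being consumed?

x = 22

MU_x = 3·(x−5)^2·(y−1)^2, MU_y = 2·(x−5)^3·(y−1).
MRS = (3/2)·(y−1)/(x−5).
Substitute y = 4: MRS = 4.5/(x − 5). Setting this equal to 9/34 gives x − 5 = 4.5/(9/34) = 17, so x = 22.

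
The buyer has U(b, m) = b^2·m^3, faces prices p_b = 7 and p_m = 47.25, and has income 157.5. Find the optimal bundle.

MU_b = 2·b·m^3 and MU_m = 3·b^2·m^2.
MRS = MU_b/MU_m = (2/3)·m/b.
Tangency: set MRS = p_b/p_m = 7/47.25 = 4/27.
So (2/3)·m/b = 4/27, i.e. m = (2/9)·b.
Substitute into the budget 7·b + 47.25·m = 157.5: 17.5·b = 157.5, so b* = 9.
Then m* = (2/9)·9 = 2.

b* = 9, m* = 2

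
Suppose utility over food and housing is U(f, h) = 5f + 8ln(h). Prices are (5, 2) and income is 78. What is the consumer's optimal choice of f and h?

MU_f = 5, MU_h = 8/h.
MRS = 5 ÷ (8/h).
Tangency: set MRS = p_f/p_h = 5/2 = 2.5.
MRS depends only on h: 0.625·h = 2.5 ⇒ h* = 2.5/0.625 = 4.
From the budget, 5·f = 78 − 2·4 = 70, so f* = 14.

f* = 14, h* = 4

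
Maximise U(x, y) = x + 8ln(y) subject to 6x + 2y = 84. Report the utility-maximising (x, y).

MU_x = 1, MU_y = 8/y.
MRS = 1 ÷ (8/y).
Tangency: set MRS = p_x/p_y = 6/2 = 3.
MRS depends only on y: 0.125·y = 3 ⇒ y* = 3/0.125 = 24.
From the budget, 6·x = 84 − 2·24 = 36, so x* = 6.

x* = 6, y* = 24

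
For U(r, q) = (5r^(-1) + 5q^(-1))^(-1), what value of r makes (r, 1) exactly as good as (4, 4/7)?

U depends on (r, q) only through S = 5r^(-1) + 5q^(-1), so equal utility means equal S. At (4, 4/7): S = 10.
With q = 1: 5·1^(-1) = 5, so 5r^(-1) = 10 − 5 = 5, i.e. r^(-1) = 1.
Hence r = 1/1 = 1.
Check: U(1, 1) = 0.1.

r = 1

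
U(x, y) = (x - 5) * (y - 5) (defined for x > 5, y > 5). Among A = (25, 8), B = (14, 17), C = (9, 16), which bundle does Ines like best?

Evaluate utility at each bundle:
U(A) = 60.
U(B) = 108.
U(C) = 44.
Highest utility is B, so B ≻ A ≻ C.

Bundle B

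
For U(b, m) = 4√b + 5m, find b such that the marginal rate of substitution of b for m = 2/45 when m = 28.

MU_b = 4/(2√b), MU_m = 5.
MRS = 4/(2√b) ÷ 5.
MRS depends only on b: 0.4/√b = 2/45 ⇒ √b = 0.4/(2/45) = 9 ⇒ b = 81.

b = 81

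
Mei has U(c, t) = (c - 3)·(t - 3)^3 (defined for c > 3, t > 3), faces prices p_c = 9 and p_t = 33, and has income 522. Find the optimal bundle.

c* = 14, t* = 12

MU_c = (t−3)^3, MU_t = 3·(c−3)·(t−3)^2.
MRS = (1/3)·(t−3)/(c−3).
Tangency: set MRS = p_c/p_t = 9/33 = 3/11.
So (1/3)·(t − 3)/(c − 3) = 3/11, i.e. (t − 3) = (9/11)·(c − 3).
Rewrite the budget in excess-of-subsistence terms: 9·(c − 3) + 33·(t − 3) = 522 − 9·3 − 33·3 = 396.
Substituting, 36·(c − 3) = 396, so c − 3 = 11 and c* = 14.
Then t − 3 = (9/11)·11 = 9, so t* = 12.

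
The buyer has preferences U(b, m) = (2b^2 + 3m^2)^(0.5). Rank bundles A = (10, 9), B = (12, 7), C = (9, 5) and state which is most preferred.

Evaluate utility at each bundle:
U(A) = 21.048.
U(B) = 20.857.
U(C) = 15.395.
Highest utility is A, so A ≻ B ≻ C.

Bundle A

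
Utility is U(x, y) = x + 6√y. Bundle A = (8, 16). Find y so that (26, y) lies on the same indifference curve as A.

U(8, 16) = 32.
Set U(26, y) = 32 and solve.
With x = 26: 6√y = 32 − 26 = 6, so √y = 1 and y = 1.
Check: U(26, 1) = 32.

y = 1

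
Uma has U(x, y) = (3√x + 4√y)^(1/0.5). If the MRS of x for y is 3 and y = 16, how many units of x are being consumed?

For CES with ρ = 0.5, MRS = (3/4)·√(y/x).
Setting (3/4)·√(16/x) = 3 gives √(16/x) = 4, so 16/x = 16 and x = 1.

x = 1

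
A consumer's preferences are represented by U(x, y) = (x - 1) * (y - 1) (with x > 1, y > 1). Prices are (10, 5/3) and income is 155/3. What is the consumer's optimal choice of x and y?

x* = 3, y* = 13

MU_x = (y−1), MU_y = (x−1).
MRS = (y−1)/(x−1).
Tangency: set MRS = p_x/p_y = 10/(5/3) = 6.
So (y − 1)/(x − 1) = 6, i.e. (y − 1) = 6·(x − 1).
Rewrite the budget in excess-of-subsistence terms: 10·(x − 1) + (5/3)·(y − 1) = 155/3 − 10·1 − (5/3)·1 = 40.
Substituting, 20·(x − 1) = 40, so x − 1 = 2 and x* = 3.
Then y − 1 = 6·2 = 12, so y* = 13.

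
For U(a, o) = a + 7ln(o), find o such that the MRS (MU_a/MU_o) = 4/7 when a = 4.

MU_a = 1, MU_o = 7/o.
MRS = 1 ÷ (7/o).
MRS depends only on o: (1/7)·o = 4/7 ⇒ o = (4/7)/(1/7) = 4.

o = 4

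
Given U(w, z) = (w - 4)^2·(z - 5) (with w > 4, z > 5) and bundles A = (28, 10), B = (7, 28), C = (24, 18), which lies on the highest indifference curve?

Evaluate utility at each bundle:
U(A) = 2880.
U(B) = 207.
U(C) = 5200.
Highest utility is C, so C ≻ A ≻ B.

Bundle C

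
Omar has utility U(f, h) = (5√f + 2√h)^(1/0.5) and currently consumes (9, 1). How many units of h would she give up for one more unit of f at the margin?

MRS = 5/6

For CES with ρ = 0.5, MRS = (5/2)·√(h/f).
At (9, 1): MRS = 5/6.
That is, one extra unit of f is worth 5/6 units of h at the margin.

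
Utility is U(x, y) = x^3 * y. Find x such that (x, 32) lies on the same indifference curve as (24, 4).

x = 12

U(24, 4) = 55296.
Set U(x, 32) = 55296 and solve.
With y = 32: x^3 = 55296/32 = 1728; taking the cube root, x = 12.
Check: U(12, 32) = 55296.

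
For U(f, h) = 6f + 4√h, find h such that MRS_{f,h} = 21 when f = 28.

MU_f = 6, MU_h = 4/(2√h).
MRS = 6 ÷ (4/(2√h)).
MRS depends only on h: 3·√h = 21 ⇒ √h = 21/3 = 7 ⇒ h = 49.

h = 49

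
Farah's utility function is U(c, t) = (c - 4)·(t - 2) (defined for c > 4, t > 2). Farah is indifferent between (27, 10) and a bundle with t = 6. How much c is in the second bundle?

U(27, 10) = 184.
Set U(c, 6) = 184 and solve.
With t = 6: (6 − 2) = 4, so (c − 4) = 184/4 = 46.
So c = 4 + 46 = 50.
Check: U(50, 6) = 184.

c = 50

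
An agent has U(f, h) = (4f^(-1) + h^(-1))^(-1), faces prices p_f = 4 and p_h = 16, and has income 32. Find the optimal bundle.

f* = 4, h* = 1

For CES with ρ = -1, MRS = (4/1)·(h/f)^2.
Tangency: set MRS = p_f/p_h = 4/16 = 0.25.
So (h/f)^2 = 1/16; taking the square root, h/f = 0.25, i.e. h = 0.25·f.
Substitute into the budget 4·f + 16·h = 32: 8·f = 32, so f* = 4 and h* = 0.25·4 = 1.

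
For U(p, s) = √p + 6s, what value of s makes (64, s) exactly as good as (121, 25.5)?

U(121, 25.5) = 164.
Set U(64, s) = 164 and solve.
With p = 64: √64 = 8, so 6s = 164 − 8 = 156 and s = 26.
Check: U(64, 26) = 164.

s = 26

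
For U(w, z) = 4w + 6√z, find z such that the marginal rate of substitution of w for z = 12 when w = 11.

z = 81

MU_w = 4, MU_z = 6/(2√z).
MRS = 4 ÷ (6/(2√z)).
MRS depends only on z: (4/3)·√z = 12 ⇒ √z = 12/(4/3) = 9 ⇒ z = 81.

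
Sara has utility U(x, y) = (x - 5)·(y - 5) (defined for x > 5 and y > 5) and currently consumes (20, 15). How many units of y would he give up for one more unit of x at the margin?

MU_x = (y−5), MU_y = (x−5).
MRS = (y−5)/(x−5).
At (20, 15): MRS = 2/3.
The indifference curve has slope −2/3 at this bundle.

MRS = 2/3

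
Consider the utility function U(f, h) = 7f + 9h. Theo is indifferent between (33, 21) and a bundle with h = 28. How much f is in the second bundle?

f = 24

U(33, 21) = 420.
Set U(f, 28) = 420 and solve.
7f + 9·28 = 420 ⇒ 7f = 168 ⇒ f = 24.
Check: U(24, 28) = 420.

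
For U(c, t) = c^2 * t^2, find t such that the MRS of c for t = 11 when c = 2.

MU_c = 2·c·t^2 and MU_t = 2·c^2·t.
MRS = MU_c/MU_t = t/c.
Substitute c = 2: MRS = t/2. Setting t/2 = 11 gives t = 11·2 = 22.

t = 22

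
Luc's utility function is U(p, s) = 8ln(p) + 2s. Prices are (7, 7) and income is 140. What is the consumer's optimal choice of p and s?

p* = 4, s* = 16

MU_p = 8/p, MU_s = 2.
MRS = 8/p ÷ 2.
Tangency: set MRS = p_p/p_s = 7/7 = 1.
MRS depends only on p: 4/p = 1 ⇒ p* = 4/1 = 4.
From the budget, 7·s = 140 − 7·4 = 112, so s* = 16.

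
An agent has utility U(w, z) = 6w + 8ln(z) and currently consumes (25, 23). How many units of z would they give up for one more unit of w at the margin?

MRS = 17.25

MU_w = 6, MU_z = 8/z.
MRS = 6 ÷ (8/z).
At (25, 23): MRS = 17.25.
The indifference curve has slope −17.25 at this bundle.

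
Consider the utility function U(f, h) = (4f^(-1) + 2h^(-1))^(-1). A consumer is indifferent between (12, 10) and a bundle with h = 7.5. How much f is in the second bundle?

U depends on (f, h) only through S = 4f^(-1) + 2h^(-1), so equal utility means equal S. At (12, 10): S = 8/15.
With h = 7.5: 2·7.5^(-1) = 4/15, so 4f^(-1) = 8/15 − 4/15 = 4/15, i.e. f^(-1) = 1/15.
Hence f = 1/(1/15) = 15.
Check: U(15, 7.5) = 1.875.

f = 15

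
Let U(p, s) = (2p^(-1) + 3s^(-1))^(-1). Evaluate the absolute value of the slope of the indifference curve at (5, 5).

For CES with ρ = -1, MRS = (2/3)·(s/p)^2.
At (5, 5): MRS = 2/3.
So at (5, 5) the consumer would give up 2/3 units of s for one more unit of p.

MRS = 2/3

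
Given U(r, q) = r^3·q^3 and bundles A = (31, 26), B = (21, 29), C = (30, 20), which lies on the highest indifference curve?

Bundle A

Evaluate utility at each bundle:
U(A) = 523606616.
U(B) = 225866529.
U(C) = 216000000.
Highest utility is A, so A ≻ B ≻ C.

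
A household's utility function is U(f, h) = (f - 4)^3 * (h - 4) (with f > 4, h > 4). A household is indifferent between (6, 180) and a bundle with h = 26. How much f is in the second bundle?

f = 8

U(6, 180) = 1408.
Set U(f, 26) = 1408 and solve.
With h = 26: (26 − 4) = 22, so (f − 4)^3 = 1408/22 = 64.
Taking the cube root (with f > 4): f − 4 = 4, so f = 8.
Check: U(8, 26) = 1408.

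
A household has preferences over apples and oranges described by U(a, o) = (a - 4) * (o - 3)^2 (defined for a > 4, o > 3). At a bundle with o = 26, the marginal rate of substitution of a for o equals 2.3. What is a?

MU_a = (o−3)^2, MU_o = 2·(a−4)·(o−3).
MRS = (1/2)·(o−3)/(a−4).
Substitute o = 26: MRS = 11.5/(a − 4). Setting this equal to 2.3 gives a − 4 = 11.5/2.3 = 5, so a = 9.

a = 9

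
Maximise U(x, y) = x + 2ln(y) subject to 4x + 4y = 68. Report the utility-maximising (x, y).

MU_x = 1, MU_y = 2/y.
MRS = 1 ÷ (2/y).
Tangency: set MRS = p_x/p_y = 4/4 = 1.
MRS depends only on y: 0.5·y = 1 ⇒ y* = 1/0.5 = 2.
From the budget, 4·x = 68 − 4·2 = 60, so x* = 15.

x* = 15, y* = 2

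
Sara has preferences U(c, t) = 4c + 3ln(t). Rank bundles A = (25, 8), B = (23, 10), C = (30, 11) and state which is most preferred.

Bundle C

Evaluate utility at each bundle:
U(A) = 106.238.
U(B) = 98.908.
U(C) = 127.194.
Highest utility is C, so C ≻ A ≻ B.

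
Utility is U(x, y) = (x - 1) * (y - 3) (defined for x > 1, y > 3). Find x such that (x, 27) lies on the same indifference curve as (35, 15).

x = 18

U(35, 15) = 408.
Set U(x, 27) = 408 and solve.
With y = 27: (27 − 3) = 24, so (x − 1) = 408/24 = 17.
So x = 1 + 17 = 18.
Check: U(18, 27) = 408.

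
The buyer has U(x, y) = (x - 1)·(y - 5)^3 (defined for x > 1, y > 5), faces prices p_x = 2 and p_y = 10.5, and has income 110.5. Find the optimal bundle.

MU_x = (y−5)^3, MU_y = 3·(x−1)·(y−5)^2.
MRS = (1/3)·(y−5)/(x−1).
Tangency: set MRS = p_x/p_y = 2/10.5 = 4/21.
So (1/3)·(y − 5)/(x − 1) = 4/21, i.e. (y − 5) = (4/7)·(x − 1).
Rewrite the budget in excess-of-subsistence terms: 2·(x − 1) + 10.5·(y − 5) = 110.5 − 2·1 − 10.5·5 = 56.
Substituting, 8·(x − 1) = 56, so x − 1 = 7 and x* = 8.
Then y − 5 = (4/7)·7 = 4, so y* = 9.

x* = 8, y* = 9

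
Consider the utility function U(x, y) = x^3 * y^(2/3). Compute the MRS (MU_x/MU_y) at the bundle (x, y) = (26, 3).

MRS = 27/52

MU_x = 3·x^2·y^(2/3) and MU_y = 2/3·x^3·y^(-1/3).
MRS = MU_x/MU_y = (4.5)·y/x.
At (26, 3): MRS = 27/52.
That is, one extra unit of x is worth 27/52 units of y at the margin.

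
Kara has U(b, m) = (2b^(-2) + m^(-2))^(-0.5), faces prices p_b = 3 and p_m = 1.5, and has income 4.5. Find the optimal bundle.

b* = 1, m* = 1

For CES with ρ = -2, MRS = (2/1)·(m/b)^3.
Tangency: set MRS = p_b/p_m = 3/1.5 = 2.
So (m/b)^3 = 1; taking the cube root, m/b = 1, i.e. m = b.
Substitute into the budget 3·b + 1.5·m = 4.5: 4.5·b = 4.5, so b* = 1 and m* = 1.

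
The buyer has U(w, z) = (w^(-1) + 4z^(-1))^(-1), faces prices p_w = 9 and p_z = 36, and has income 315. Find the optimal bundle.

For CES with ρ = -1, MRS = (1/4)·(z/w)^2.
Tangency: set MRS = p_w/p_z = 9/36 = 0.25.
So (z/w)^2 = 1; taking the square root, z/w = 1, i.e. z = w.
Substitute into the budget 9·w + 36·z = 315: 45·w = 315, so w* = 7 and z* = 7.

w* = 7, z* = 7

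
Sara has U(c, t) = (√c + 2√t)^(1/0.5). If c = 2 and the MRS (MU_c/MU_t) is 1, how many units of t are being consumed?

For CES with ρ = 0.5, MRS = (1/2)·√(t/c).
Setting (1/2)·√(t/2) = 1 gives √(t/2) = 2, so t/2 = 4 and t = 8.

t = 8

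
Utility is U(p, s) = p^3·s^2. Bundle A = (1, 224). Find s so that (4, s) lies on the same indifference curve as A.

s = 28

U(1, 224) = 50176.
Set U(4, s) = 50176 and solve.
With p = 4: 4^3 = 64, so s^2 = 50176/64 = 784; taking the square root, s = 28.
Check: U(4, 28) = 50176.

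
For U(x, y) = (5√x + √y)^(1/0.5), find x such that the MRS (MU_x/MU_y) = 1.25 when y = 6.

For CES with ρ = 0.5, MRS = (5/1)·√(y/x).
Setting (5/1)·√(6/x) = 1.25 gives √(6/x) = 0.25, so 6/x = 1/16 and x = 96.

x = 96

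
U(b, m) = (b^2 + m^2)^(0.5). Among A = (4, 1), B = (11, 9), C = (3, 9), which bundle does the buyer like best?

Bundle B

Evaluate utility at each bundle:
U(A) = 4.123.
U(B) = 14.213.
U(C) = 9.487.
Highest utility is B, so B ≻ C ≻ A.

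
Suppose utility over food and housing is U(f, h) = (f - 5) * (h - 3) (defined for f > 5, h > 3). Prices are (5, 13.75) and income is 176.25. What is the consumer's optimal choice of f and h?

MU_f = (h−3), MU_h = (f−5).
MRS = (h−3)/(f−5).
Tangency: set MRS = p_f/p_h = 5/13.75 = 4/11.
So (h − 3)/(f − 5) = 4/11, i.e. (h − 3) = (4/11)·(f − 5).
Rewrite the budget in excess-of-subsistence terms: 5·(f − 5) + 13.75·(h − 3) = 176.25 − 5·5 − 13.75·3 = 110.
Substituting, 10·(f − 5) = 110, so f − 5 = 11 and f* = 16.
Then h − 3 = (4/11)·11 = 4, so h* = 7.

f* = 16, h* = 7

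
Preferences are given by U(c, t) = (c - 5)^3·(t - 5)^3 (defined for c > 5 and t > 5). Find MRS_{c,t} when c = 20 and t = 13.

MU_c = 3·(c−5)^2·(t−5)^3, MU_t = 3·(c−5)^3·(t−5)^2.
MRS = (t−5)/(c−5).
At (20, 13): MRS = 8/15.
That is, one extra unit of c is worth 8/15 units of t at the margin.

MRS = 8/15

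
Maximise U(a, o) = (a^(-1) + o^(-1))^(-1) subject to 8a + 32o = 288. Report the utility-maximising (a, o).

For CES with ρ = -1, MRS = (o/a)^2.
Tangency: set MRS = p_a/p_o = 8/32 = 0.25.
So (o/a)^2 = 0.25; taking the square root, o/a = 0.5, i.e. o = 0.5·a.
Substitute into the budget 8·a + 32·o = 288: 24·a = 288, so a* = 12 and o* = 0.5·12 = 6.

a* = 12, o* = 6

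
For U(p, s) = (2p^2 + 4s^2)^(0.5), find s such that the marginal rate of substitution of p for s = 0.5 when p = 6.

For CES with ρ = 2, MRS = (2/4)·(s/p)^(-1).
Setting (2/4)·(s/6)^(-1) = 0.5 gives (s/6)^(-1) = 1, so s/6 = 1 and s = 6.

s = 6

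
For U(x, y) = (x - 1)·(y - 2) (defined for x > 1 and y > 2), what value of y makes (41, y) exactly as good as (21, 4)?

y = 3

U(21, 4) = 40.
Set U(41, y) = 40 and solve.
With x = 41: (41 − 1) = 40, so (y − 2) = 40/40 = 1.
So y = 2 + 1 = 3.
Check: U(41, 3) = 40.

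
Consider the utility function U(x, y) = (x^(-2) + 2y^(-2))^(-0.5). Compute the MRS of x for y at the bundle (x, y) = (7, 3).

MRS = 27/686

For CES with ρ = -2, MRS = (1/2)·(y/x)^3.
At (7, 3): MRS = 27/686.
That is, one extra unit of x is worth 27/686 units of y at the margin.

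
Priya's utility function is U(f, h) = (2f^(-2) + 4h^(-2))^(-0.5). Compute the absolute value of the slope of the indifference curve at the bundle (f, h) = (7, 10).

MRS = 500/343

For CES with ρ = -2, MRS = (2/4)·(h/f)^3.
At (7, 10): MRS = 500/343.
The indifference curve has slope −500/343 at this bundle.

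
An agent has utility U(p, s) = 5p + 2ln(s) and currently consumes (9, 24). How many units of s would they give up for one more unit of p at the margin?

MU_p = 5, MU_s = 2/s.
MRS = 5 ÷ (2/s).
At (9, 24): MRS = 60.
That is, one extra unit of p is worth 60 units of s at the margin.

MRS = 60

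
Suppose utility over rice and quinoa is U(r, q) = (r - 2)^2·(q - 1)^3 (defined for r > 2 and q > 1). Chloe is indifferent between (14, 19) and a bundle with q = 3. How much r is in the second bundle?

U(14, 19) = 839808.
Set U(r, 3) = 839808 and solve.
With q = 3: (3 − 1)^3 = 8, so (r − 2)^2 = 839808/8 = 104976.
Taking the square root (with r > 2): r − 2 = 324, so r = 326.
Check: U(326, 3) = 839808.

r = 326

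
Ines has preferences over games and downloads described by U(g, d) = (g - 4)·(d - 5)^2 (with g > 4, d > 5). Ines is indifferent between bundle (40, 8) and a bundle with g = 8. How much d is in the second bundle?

d = 14

U(40, 8) = 324.
Set U(8, d) = 324 and solve.
With g = 8: (8 − 4) = 4, so (d − 5)^2 = 324/4 = 81.
Taking the square root (with d > 5): d − 5 = 9, so d = 14.
Check: U(8, 14) = 324.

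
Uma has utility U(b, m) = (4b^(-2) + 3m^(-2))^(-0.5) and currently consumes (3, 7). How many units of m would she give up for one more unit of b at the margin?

MRS = 1372/81

For CES with ρ = -2, MRS = (4/3)·(m/b)^3.
At (3, 7): MRS = 1372/81.
That is, one extra unit of b is worth 1372/81 units of m at the margin.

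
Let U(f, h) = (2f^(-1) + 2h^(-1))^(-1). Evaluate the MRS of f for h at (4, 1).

MRS = 1/16

For CES with ρ = -1, MRS = (h/f)^2.
At (4, 1): MRS = 1/16.
The indifference curve has slope −1/16 at this bundle.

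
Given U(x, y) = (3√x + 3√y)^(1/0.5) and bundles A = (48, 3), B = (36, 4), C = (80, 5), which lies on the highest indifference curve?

Bundle C

Evaluate utility at each bundle:
U(A) = 675.000.
U(B) = 576.000.
U(C) = 1125.000.
Highest utility is C, so C ≻ A ≻ B.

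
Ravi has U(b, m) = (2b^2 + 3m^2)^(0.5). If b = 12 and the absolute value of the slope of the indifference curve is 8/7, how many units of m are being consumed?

For CES with ρ = 2, MRS = (2/3)·(m/b)^(-1).
Setting (2/3)·(m/12)^(-1) = 8/7 gives (m/12)^(-1) = 12/7, so m/12 = 7/12 and m = 7.

m = 7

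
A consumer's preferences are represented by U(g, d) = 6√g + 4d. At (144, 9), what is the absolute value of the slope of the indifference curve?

MU_g = 6/(2√g), MU_d = 4.
MRS = 6/(2√g) ÷ 4.
At (144, 9): MRS = 1/16.
The indifference curve has slope −1/16 at this bundle.

MRS = 1/16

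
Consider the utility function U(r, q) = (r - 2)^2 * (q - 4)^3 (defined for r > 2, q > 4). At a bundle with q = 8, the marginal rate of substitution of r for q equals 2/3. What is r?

MU_r = 2·(r−2)·(q−4)^3, MU_q = 3·(r−2)^2·(q−4)^2.
MRS = (2/3)·(q−4)/(r−2).
Substitute q = 8: MRS = (8/3)/(r − 2). Setting this equal to 2/3 gives r − 2 = (8/3)/(2/3) = 4, so r = 6.

r = 6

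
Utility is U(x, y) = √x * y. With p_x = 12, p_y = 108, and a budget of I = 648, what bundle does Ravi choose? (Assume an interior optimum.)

x* = 18, y* = 4

MU_x = 0.5·x^(-0.5)·y and MU_y = √x.
MRS = MU_x/MU_y = (0.5)·y/x.
Tangency: set MRS = p_x/p_y = 12/108 = 1/9.
So (0.5)·y/x = 1/9, i.e. y = (2/9)·x.
Substitute into the budget 12·x + 108·y = 648: 36·x = 648, so x* = 18.
Then y* = (2/9)·18 = 4.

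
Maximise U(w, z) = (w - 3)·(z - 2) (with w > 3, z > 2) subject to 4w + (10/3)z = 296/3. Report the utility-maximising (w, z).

w* = 13, z* = 14

MU_w = (z−2), MU_z = (w−3).
MRS = (z−2)/(w−3).
Tangency: set MRS = p_w/p_z = 4/(10/3) = 1.2.
So (z − 2)/(w − 3) = 1.2, i.e. (z − 2) = 1.2·(w − 3).
Rewrite the budget in excess-of-subsistence terms: 4·(w − 3) + (10/3)·(z − 2) = 296/3 − 4·3 − (10/3)·2 = 80.
Substituting, 8·(w − 3) = 80, so w − 3 = 10 and w* = 13.
Then z − 2 = 1.2·10 = 12, so z* = 14.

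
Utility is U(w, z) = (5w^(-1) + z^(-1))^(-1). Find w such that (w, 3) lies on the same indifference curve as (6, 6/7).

w = 3

U depends on (w, z) only through S = 5w^(-1) + z^(-1), so equal utility means equal S. At (6, 6/7): S = 2.
With z = 3: 3^(-1) = 1/3, so 5w^(-1) = 2 − 1/3 = 5/3, i.e. w^(-1) = 1/3.
Hence w = 1/(1/3) = 3.
Check: U(3, 3) = 0.5.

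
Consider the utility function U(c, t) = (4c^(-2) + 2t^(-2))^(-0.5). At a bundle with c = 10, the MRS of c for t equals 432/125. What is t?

t = 12

For CES with ρ = -2, MRS = (4/2)·(t/c)^3.
Setting (4/2)·(t/10)^3 = 432/125 gives (t/10)^3 = 216/125, so t/10 = 1.2 and t = 12.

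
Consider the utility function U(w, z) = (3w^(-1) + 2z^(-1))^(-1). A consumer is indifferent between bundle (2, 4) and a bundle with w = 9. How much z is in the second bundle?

U depends on (w, z) only through S = 3w^(-1) + 2z^(-1), so equal utility means equal S. At (2, 4): S = 2.
With w = 9: 3·9^(-1) = 1/3, so 2z^(-1) = 2 − 1/3 = 5/3, i.e. z^(-1) = 5/6.
Hence z = 1/(5/6) = 1.2.
Check: U(9, 1.2) = 0.5.

z = 1.2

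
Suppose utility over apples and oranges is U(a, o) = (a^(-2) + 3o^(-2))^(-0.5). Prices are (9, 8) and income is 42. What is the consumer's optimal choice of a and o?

a* = 2, o* = 3

For CES with ρ = -2, MRS = (1/3)·(o/a)^3.
Tangency: set MRS = p_a/p_o = 9/8 = 1.125.
So (o/a)^3 = 3.375; taking the cube root, o/a = 1.5, i.e. o = 1.5·a.
Substitute into the budget 9·a + 8·o = 42: 21·a = 42, so a* = 2 and o* = 1.5·2 = 3.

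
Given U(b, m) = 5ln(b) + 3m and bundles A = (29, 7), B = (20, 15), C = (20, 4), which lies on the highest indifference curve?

Bundle B

Evaluate utility at each bundle:
U(A) = 37.836.
U(B) = 59.979.
U(C) = 26.979.
Highest utility is B, so B ≻ A ≻ C.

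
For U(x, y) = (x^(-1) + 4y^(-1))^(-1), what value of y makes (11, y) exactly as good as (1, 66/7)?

U depends on (x, y) only through S = x^(-1) + 4y^(-1), so equal utility means equal S. At (1, 66/7): S = 47/33.
With x = 11: 11^(-1) = 1/11, so 4y^(-1) = 47/33 − 1/11 = 4/3, i.e. y^(-1) = 1/3.
Hence y = 1/(1/3) = 3.
Check: U(11, 3) = 0.7021.

y = 3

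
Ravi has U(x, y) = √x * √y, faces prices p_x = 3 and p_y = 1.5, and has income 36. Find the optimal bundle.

x* = 6, y* = 12

MU_x = 0.5·x^(-0.5)·√y and MU_y = 0.5·√x·y^(-0.5).
MRS = MU_x/MU_y = y/x.
Tangency: set MRS = p_x/p_y = 3/1.5 = 2.
So y/x = 2, i.e. y = 2·x.
Substitute into the budget 3·x + 1.5·y = 36: 6·x = 36, so x* = 6.
Then y* = 2·6 = 12.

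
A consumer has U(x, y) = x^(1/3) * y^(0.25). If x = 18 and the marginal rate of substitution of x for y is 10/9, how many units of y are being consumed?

y = 15

MU_x = 1/3·x^(-2/3)·y^(0.25) and MU_y = 0.25·x^(1/3)·y^(-0.75).
MRS = MU_x/MU_y = (4/3)·y/x.
Substitute x = 18: MRS = y/13.5. Setting y/13.5 = 10/9 gives y = (10/9)·13.5 = 15.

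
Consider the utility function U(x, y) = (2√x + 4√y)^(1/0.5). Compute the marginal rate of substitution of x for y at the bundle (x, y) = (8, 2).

MRS = 0.25

For CES with ρ = 0.5, MRS = (2/4)·√(y/x).
At (8, 2): MRS = 0.25.
The indifference curve has slope −0.25 at this bundle.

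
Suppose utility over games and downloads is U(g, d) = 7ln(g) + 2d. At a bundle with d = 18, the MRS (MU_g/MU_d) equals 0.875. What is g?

g = 4

MU_g = 7/g, MU_d = 2.
MRS = 7/g ÷ 2.
MRS depends only on g: 3.5/g = 0.875 ⇒ g = 3.5/0.875 = 4.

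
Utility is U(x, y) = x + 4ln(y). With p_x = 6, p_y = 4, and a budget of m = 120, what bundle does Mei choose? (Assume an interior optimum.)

MU_x = 1, MU_y = 4/y.
MRS = 1 ÷ (4/y).
Tangency: set MRS = p_x/p_y = 6/4 = 1.5.
MRS depends only on y: 0.25·y = 1.5 ⇒ y* = 1.5/0.25 = 6.
From the budget, 6·x = 120 − 4·6 = 96, so x* = 16.

x* = 16, y* = 6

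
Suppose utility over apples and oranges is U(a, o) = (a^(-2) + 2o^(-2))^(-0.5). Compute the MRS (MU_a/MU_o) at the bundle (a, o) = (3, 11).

For CES with ρ = -2, MRS = (1/2)·(o/a)^3.
At (3, 11): MRS = 1331/54.
So at (3, 11) the consumer would give up 1331/54 units of o for one more unit of a.

MRS = 1331/54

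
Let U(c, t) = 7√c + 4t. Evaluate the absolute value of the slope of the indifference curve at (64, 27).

MU_c = 7/(2√c), MU_t = 4.
MRS = 7/(2√c) ÷ 4.
At (64, 27): MRS = 7/64.
So at (64, 27) the consumer would give up 7/64 units of t for one more unit of c.

MRS = 7/64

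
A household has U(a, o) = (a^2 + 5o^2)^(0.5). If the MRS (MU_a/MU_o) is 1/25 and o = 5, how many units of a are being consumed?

For CES with ρ = 2, MRS = (1/5)·(o/a)^(-1).
Setting (1/5)·(5/a)^(-1) = 1/25 gives (5/a)^(-1) = 0.2, so 5/a = 5 and a = 1.

a = 1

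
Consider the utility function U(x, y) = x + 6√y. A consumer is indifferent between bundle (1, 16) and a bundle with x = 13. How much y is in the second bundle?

U(1, 16) = 25.
Set U(13, y) = 25 and solve.
With x = 13: 6√y = 25 − 13 = 12, so √y = 2 and y = 4.
Check: U(13, 4) = 25.

y = 4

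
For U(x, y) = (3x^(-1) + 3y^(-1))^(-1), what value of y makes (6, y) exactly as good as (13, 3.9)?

y = 6

U depends on (x, y) only through S = 3x^(-1) + 3y^(-1), so equal utility means equal S. At (13, 3.9): S = 1.
With x = 6: 3·6^(-1) = 0.5, so 3y^(-1) = 1 − 0.5 = 0.5, i.e. y^(-1) = 1/6.
Hence y = 1/(1/6) = 6.
Check: U(6, 6) = 1.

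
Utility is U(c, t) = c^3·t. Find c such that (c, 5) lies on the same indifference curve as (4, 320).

c = 16

U(4, 320) = 20480.
Set U(c, 5) = 20480 and solve.
With t = 5: c^3 = 20480/5 = 4096; taking the cube root, c = 16.
Check: U(16, 5) = 20480.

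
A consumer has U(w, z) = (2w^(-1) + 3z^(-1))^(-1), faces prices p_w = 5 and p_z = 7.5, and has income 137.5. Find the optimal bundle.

w* = 11, z* = 11

For CES with ρ = -1, MRS = (2/3)·(z/w)^2.
Tangency: set MRS = p_w/p_z = 5/7.5 = 2/3.
So (z/w)^2 = 1; taking the square root, z/w = 1, i.e. z = w.
Substitute into the budget 5·w + 7.5·z = 137.5: 12.5·w = 137.5, so w* = 11 and z* = 11.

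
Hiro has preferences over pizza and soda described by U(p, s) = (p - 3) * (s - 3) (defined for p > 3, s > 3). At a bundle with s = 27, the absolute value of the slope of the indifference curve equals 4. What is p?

p = 9

MU_p = (s−3), MU_s = (p−3).
MRS = (s−3)/(p−3).
Substitute s = 27: MRS = 24/(p − 3). Setting this equal to 4 gives p − 3 = 24/4 = 6, so p = 9.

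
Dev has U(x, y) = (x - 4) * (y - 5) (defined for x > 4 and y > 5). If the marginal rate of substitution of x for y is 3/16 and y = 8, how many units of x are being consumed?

MU_x = (y−5), MU_y = (x−4).
MRS = (y−5)/(x−4).
Substitute y = 8: MRS = 3/(x − 4). Setting this equal to 3/16 gives x − 4 = 3/(3/16) = 16, so x = 20.

x = 20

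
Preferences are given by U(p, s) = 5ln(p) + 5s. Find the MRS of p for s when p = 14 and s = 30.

MRS = 1/14

MU_p = 5/p, MU_s = 5.
MRS = 5/p ÷ 5.
At (14, 30): MRS = 1/14.
So at (14, 30) the consumer would give up 1/14 units of s for one more unit of p.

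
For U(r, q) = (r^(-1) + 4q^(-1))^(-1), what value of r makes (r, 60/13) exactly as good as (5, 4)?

r = 3

U depends on (r, q) only through S = r^(-1) + 4q^(-1), so equal utility means equal S. At (5, 4): S = 1.2.
With q = 60/13: 4·(60/13)^(-1) = 13/15, so r^(-1) = 1.2 − 13/15 = 1/3.
Hence r = 1/(1/3) = 3.
Check: U(3, 60/13) = 0.8333.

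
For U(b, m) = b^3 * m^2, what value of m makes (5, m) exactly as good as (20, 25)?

U(20, 25) = 5000000.
Set U(5, m) = 5000000 and solve.
With b = 5: 5^3 = 125, so m^2 = 5000000/125 = 40000; taking the square root, m = 200.
Check: U(5, 200) = 5000000.

m = 200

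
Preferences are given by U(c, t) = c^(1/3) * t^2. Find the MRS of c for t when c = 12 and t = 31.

MU_c = 1/3·c^(-2/3)·t^2 and MU_t = 2·c^(1/3)·t.
MRS = MU_c/MU_t = (1/6)·t/c.
At (12, 31): MRS = 31/72.
That is, one extra unit of c is worth 31/72 units of t at the margin.

MRS = 31/72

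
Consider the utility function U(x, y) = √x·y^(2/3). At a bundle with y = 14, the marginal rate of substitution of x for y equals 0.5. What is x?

MU_x = 0.5·x^(-0.5)·y^(2/3) and MU_y = 2/3·√x·y^(-1/3).
MRS = MU_x/MU_y = (0.75)·y/x.
Substitute y = 14: MRS = 10.5/x. Setting 10.5/x = 0.5 gives x = 10.5/0.5 = 21.

x = 21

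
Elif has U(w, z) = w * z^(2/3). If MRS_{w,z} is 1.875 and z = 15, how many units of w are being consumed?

w = 12

MU_w = z^(2/3) and MU_z = 2/3·w·z^(-1/3).
MRS = MU_w/MU_z = (1.5)·z/w.
Substitute z = 15: MRS = 22.5/w. Setting 22.5/w = 1.875 gives w = 22.5/1.875 = 12.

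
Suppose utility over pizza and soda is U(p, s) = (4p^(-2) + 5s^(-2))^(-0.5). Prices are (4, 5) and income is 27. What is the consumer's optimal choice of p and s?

For CES with ρ = -2, MRS = (4/5)·(s/p)^3.
Tangency: set MRS = p_p/p_s = 4/5 = 0.8.
So (s/p)^3 = 1; taking the cube root, s/p = 1, i.e. s = p.
Substitute into the budget 4·p + 5·s = 27: 9·p = 27, so p* = 3 and s* = 3.

p* = 3, s* = 3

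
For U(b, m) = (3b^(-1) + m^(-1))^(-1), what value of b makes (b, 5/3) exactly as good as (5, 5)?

b = 15

U depends on (b, m) only through S = 3b^(-1) + m^(-1), so equal utility means equal S. At (5, 5): S = 0.8.
With m = 5/3: (5/3)^(-1) = 0.6, so 3b^(-1) = 0.8 − 0.6 = 0.2, i.e. b^(-1) = 1/15.
Hence b = 1/(1/15) = 15.
Check: U(15, 5/3) = 1.25.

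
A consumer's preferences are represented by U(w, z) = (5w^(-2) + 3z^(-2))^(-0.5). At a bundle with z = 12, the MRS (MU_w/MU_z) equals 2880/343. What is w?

For CES with ρ = -2, MRS = (5/3)·(z/w)^3.
Setting (5/3)·(12/w)^3 = 2880/343 gives (12/w)^3 = 1728/343, so 12/w = 12/7 and w = 7.

w = 7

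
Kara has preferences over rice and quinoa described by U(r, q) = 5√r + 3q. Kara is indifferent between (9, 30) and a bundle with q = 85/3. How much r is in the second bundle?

r = 16

U(9, 30) = 105.
Set U(r, 85/3) = 105 and solve.
With q = 85/3: 5√r = 105 − 3·85/3 = 20, so √r = 4 and r = 16.
Check: U(16, 85/3) = 105.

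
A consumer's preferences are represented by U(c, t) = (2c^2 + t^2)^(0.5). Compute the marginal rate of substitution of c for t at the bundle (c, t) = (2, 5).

MRS = 0.8

For CES with ρ = 2, MRS = (2/1)·(t/c)^(-1).
At (2, 5): MRS = 0.8.
The indifference curve has slope −0.8 at this bundle.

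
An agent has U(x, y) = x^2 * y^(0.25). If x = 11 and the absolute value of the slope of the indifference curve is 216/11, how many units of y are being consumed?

MU_x = 2·x·y^(0.25) and MU_y = 0.25·x^2·y^(-0.75).
MRS = MU_x/MU_y = (8)·y/x.
Substitute x = 11: MRS = y/1.375. Setting y/1.375 = 216/11 gives y = (216/11)·1.375 = 27.

y = 27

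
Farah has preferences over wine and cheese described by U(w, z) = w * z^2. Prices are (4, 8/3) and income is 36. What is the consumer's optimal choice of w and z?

w* = 3, z* = 9

MU_w = z^2 and MU_z = 2·w·z.
MRS = MU_w/MU_z = (1/2)·z/w.
Tangency: set MRS = p_w/p_z = 4/(8/3) = 1.5.
So (1/2)·z/w = 1.5, i.e. z = 3·w.
Substitute into the budget 4·w + (8/3)·z = 36: 12·w = 36, so w* = 3.
Then z* = 3·3 = 9.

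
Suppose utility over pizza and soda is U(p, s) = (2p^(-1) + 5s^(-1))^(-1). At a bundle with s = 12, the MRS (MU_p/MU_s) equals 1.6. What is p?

For CES with ρ = -1, MRS = (2/5)·(s/p)^2.
Setting (2/5)·(12/p)^2 = 1.6 gives (12/p)^2 = 4, so 12/p = 2 and p = 6.

p = 6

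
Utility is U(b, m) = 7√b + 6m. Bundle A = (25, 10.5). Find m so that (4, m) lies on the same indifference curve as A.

m = 14

U(25, 10.5) = 98.
Set U(4, m) = 98 and solve.
With b = 4: √4 = 2, so 6m = 98 − 7·2 = 84 and m = 14.
Check: U(4, 14) = 98.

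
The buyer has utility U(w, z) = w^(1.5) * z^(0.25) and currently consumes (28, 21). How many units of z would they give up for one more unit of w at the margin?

MRS = 4.5

MU_w = 1.5·√w·z^(0.25) and MU_z = 0.25·w^(1.5)·z^(-0.75).
MRS = MU_w/MU_z = (6)·z/w.
At (28, 21): MRS = 4.5.
That is, one extra unit of w is worth 4.5 units of z at the margin.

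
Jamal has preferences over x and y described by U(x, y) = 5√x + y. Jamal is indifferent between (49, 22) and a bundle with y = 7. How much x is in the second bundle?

U(49, 22) = 57.
Set U(x, 7) = 57 and solve.
With y = 7: 5√x = 57 − 7 = 50, so √x = 10 and x = 100.
Check: U(100, 7) = 57.

x = 100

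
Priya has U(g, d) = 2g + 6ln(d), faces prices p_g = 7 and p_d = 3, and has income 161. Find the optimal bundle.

MU_g = 2, MU_d = 6/d.
MRS = 2 ÷ (6/d).
Tangency: set MRS = p_g/p_d = 7/3.
MRS depends only on d: (1/3)·d = 7/3 ⇒ d* = (7/3)/(1/3) = 7.
From the budget, 7·g = 161 − 3·7 = 140, so g* = 20.

g* = 20, d* = 7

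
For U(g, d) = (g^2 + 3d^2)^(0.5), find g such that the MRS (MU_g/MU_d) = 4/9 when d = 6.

g = 8

For CES with ρ = 2, MRS = (1/3)·(d/g)^(-1).
Setting (1/3)·(6/g)^(-1) = 4/9 gives (6/g)^(-1) = 4/3, so 6/g = 0.75 and g = 8.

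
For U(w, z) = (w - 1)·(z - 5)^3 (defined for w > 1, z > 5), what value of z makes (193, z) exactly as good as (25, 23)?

U(25, 23) = 139968.
Set U(193, z) = 139968 and solve.
With w = 193: (193 − 1) = 192, so (z − 5)^3 = 139968/192 = 729.
Taking the cube root (with z > 5): z − 5 = 9, so z = 14.
Check: U(193, 14) = 139968.

z = 14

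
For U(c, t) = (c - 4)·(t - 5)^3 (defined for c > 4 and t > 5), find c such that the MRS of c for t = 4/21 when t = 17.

MU_c = (t−5)^3, MU_t = 3·(c−4)·(t−5)^2.
MRS = (1/3)·(t−5)/(c−4).
Substitute t = 17: MRS = 4/(c − 4). Setting this equal to 4/21 gives c − 4 = 4/(4/21) = 21, so c = 25.

c = 25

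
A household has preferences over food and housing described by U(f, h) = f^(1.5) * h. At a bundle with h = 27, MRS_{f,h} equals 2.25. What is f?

f = 18

MU_f = 1.5·√f·h and MU_h = f^(1.5).
MRS = MU_f/MU_h = (1.5)·h/f.
Substitute h = 27: MRS = 40.5/f. Setting 40.5/f = 2.25 gives f = 40.5/2.25 = 18.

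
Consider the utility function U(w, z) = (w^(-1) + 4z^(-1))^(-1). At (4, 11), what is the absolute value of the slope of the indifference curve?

For CES with ρ = -1, MRS = (1/4)·(z/w)^2.
At (4, 11): MRS = 121/64.
So at (4, 11) the consumer would give up 121/64 units of z for one more unit of w.

MRS = 121/64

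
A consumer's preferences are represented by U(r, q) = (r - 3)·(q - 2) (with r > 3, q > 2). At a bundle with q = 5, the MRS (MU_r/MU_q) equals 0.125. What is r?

MU_r = (q−2), MU_q = (r−3).
MRS = (q−2)/(r−3).
Substitute q = 5: MRS = 3/(r − 3). Setting this equal to 0.125 gives r − 3 = 3/0.125 = 24, so r = 27.

r = 27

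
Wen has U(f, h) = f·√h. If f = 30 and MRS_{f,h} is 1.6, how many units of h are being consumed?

MU_f = √h and MU_h = 0.5·f·h^(-0.5).
MRS = MU_f/MU_h = (2)·h/f.
Substitute f = 30: MRS = h/15. Setting h/15 = 1.6 gives h = 1.6·15 = 24.

h = 24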